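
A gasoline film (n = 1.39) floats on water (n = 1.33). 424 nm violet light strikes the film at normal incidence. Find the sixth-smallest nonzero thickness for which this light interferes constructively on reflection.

839 nm

Top surface (1.0 → 1.39): reflection off a higher-index medium gives a half-wave phase shift.
At the lower boundary (n = 1.39 to n = 1.33) the reflected ray undergoes no phase shift.
The two reflections differ by half a wavelength.
With one net inversion, constructive interference in reflection requires 2 n t = (m + ½) λ.
The sixth-smallest nonzero thickness corresponds to m = 5: t = (m + ½) λ / (2 n) = 5.50 × 424 / (2 × 1.39) = 839 nm.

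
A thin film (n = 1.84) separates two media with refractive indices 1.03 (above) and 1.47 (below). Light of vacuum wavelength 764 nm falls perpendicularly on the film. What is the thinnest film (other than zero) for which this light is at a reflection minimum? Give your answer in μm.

0.208 μm

Ray reflecting at the top interface goes from n = 1.03 toward n = 1.84: a half-wave phase shift.
Ray reflecting at the bottom interface goes from n = 1.84 toward n = 1.47: no phase shift.
Exactly one π shift → a net half-wave offset.
For dark reflection here: 2 n t = m λ.
Minimum nonzero at m = 1: t = λ / (2 n) = 764 / (2 × 1.84) = 208 nm.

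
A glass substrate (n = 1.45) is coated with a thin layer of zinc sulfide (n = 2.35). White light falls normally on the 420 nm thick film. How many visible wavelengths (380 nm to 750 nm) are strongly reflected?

2

Top surface (1.0 → 2.35): reflection off a higher-index medium gives a half-wave phase shift.
Bottom surface (2.35 → 1.45): reflection off a lower-index medium gives no phase shift.
Exactly one π shift → a net half-wave offset.
With one net inversion, constructive interference in reflection requires 2 n t = (m + ½) λ.
λ = 2 n t / (m + ½) = 1974 / (m + ½) nm.
m=2: 790 nm (IR); m=3: 564 nm (visible); m=4: 439 nm (visible); m=5: 359 nm (UV).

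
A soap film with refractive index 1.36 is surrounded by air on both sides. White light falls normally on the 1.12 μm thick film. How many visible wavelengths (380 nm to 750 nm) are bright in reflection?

Top surface (1.0 → 1.36): reflection off a higher-index medium gives a half-wave phase shift.
Bottom surface (1.36 → 1.0): reflection off a lower-index medium gives no phase shift.
Net: one phase inversion between the two reflected rays.
With one net inversion, constructive interference in reflection requires 2 n t = (m + ½) λ.
λ = 2 n t / (m + ½) = 3046 / (m + ½) nm.
m=3: 870 nm (IR); m=4: 677 nm (visible); m=5: 554 nm (visible); m=6: 469 nm (visible); m=7: 406 nm (visible); m=8: 358 nm (UV).

4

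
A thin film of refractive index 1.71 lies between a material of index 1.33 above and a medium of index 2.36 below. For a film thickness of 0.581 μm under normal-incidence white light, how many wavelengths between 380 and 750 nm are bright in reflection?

3

At the upper boundary (n = 1.33 to n = 1.71) the reflected ray undergoes a half-wave phase shift.
Ray reflecting at the bottom interface goes from n = 1.71 toward n = 2.36: a half-wave phase shift.
The two reflections carry the same phase change, so no net offset.
For maximum reflection here: 2 n t = m λ.
λ = 2 n t / m = 1987 / m nm.
m=2: 994 nm (IR); m=3: 662 nm (visible); m=4: 497 nm (visible); m=5: 397 nm (visible); m=6: 331 nm (UV).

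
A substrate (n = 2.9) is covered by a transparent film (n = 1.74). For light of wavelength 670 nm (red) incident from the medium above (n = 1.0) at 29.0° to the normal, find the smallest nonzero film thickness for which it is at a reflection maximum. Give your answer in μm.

0.200 μm

At the upper boundary (n = 1.0 to n = 1.74) the reflected ray undergoes a half-wave phase shift.
At the lower boundary (n = 1.74 to n = 2.9) the reflected ray undergoes a half-wave phase shift.
Net: no relative phase inversion (both shifts match).
For bright reflection here: 2 n t cos θ_r = m λ.
Snell's law: 1.0 sin 29.0° = 1.74 sin θ_r → sin θ_r = 0.279, cos θ_r = 0.960.
Minimum nonzero at m = 1: t = λ / (2 n cos θ_r) = 670 / (2 × 1.74 × 0.960) = 200 nm.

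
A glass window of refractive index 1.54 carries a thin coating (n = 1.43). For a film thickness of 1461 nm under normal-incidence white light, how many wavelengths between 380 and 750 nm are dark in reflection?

Top surface (1.0 → 1.43): reflection off a higher-index medium gives a half-wave phase shift.
Bottom surface (1.43 → 1.54): reflection off a higher-index medium gives a half-wave phase shift.
The two reflections carry the same phase change, so no net offset.
For weak reflection here: 2 n t = (m + ½) λ.
λ = 2 n t / (m + ½) = 4178 / (m + ½) nm.
m=5: 760 nm (IR); m=6: 643 nm (visible); m=7: 557 nm (visible); m=8: 492 nm (visible); m=9: 440 nm (visible); m=10: 398 nm (visible); m=11: 363 nm (UV).

5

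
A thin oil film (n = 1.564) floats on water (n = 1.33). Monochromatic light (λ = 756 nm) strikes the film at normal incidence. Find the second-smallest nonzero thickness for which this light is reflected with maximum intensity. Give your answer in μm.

Ray reflecting at the top interface goes from n = 1.0 toward n = 1.564: a half-wave phase shift.
At the lower boundary (n = 1.564 to n = 1.33) the reflected ray undergoes no phase shift.
Net: one phase inversion between the two reflected rays.
For maximum reflection here: 2 n t = (m + ½) λ.
The second-smallest nonzero thickness corresponds to m = 1: t = (m + ½) λ / (2 n) = 1.50 × 756 / (2 × 1.564) = 363 nm.

0.363 μm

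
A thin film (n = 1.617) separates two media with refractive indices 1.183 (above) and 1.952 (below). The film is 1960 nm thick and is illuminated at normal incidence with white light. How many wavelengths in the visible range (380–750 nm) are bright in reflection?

At the upper boundary (n = 1.183 to n = 1.617) the reflected ray undergoes a half-wave phase shift.
At the lower boundary (n = 1.617 to n = 1.952) the reflected ray undergoes a half-wave phase shift.
Zero or two π shifts → no net half-wave offset.
With no net inversion, constructive interference in reflection requires 2 n t = m λ.
λ = 2 n t / m = 6339 / m nm.
m=8: 792 nm (IR); m=9: 704 nm (visible); m=10: 634 nm (visible); m=11: 576 nm (visible); m=12: 528 nm (visible); m=13: 488 nm (visible); m=14: 453 nm (visible); m=15: 423 nm (visible); m=16: 396 nm (visible); m=17: 373 nm (UV).

8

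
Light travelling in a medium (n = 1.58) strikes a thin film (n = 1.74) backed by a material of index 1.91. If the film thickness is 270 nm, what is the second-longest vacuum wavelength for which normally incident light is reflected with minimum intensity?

626 nm

Top surface (1.58 → 1.74): reflection off a higher-index medium gives a half-wave phase shift.
At the lower boundary (n = 1.74 to n = 1.91) the reflected ray undergoes a half-wave phase shift.
Zero or two π shifts → no net half-wave offset.
With no net inversion, destructive interference in reflection requires 2 n t = (m + ½) λ.
λ = 2 n t / (m + ½). The second-longest wavelength is m = 1: λ = 2 × 1.74 × 270 / 1.50 = 626 nm.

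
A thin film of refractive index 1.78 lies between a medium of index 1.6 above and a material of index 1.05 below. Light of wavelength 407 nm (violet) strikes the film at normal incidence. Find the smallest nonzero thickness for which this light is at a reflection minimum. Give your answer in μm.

0.114 μm

Top surface (1.6 → 1.78): reflection off a higher-index medium gives a half-wave phase shift.
At the lower boundary (n = 1.78 to n = 1.05) the reflected ray undergoes no phase shift.
Exactly one π shift → a net half-wave offset.
With one net inversion, destructive interference in reflection requires 2 n t = m λ.
The smallest nonzero thickness corresponds to m = 1: t = m λ / (2 n) = 1.00 × 407 / (2 × 1.78) = 114 nm.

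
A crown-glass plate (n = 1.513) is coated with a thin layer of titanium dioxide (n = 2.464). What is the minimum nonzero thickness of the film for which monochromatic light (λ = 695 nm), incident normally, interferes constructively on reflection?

70.5 nm

At the upper boundary (n = 1.0 to n = 2.464) the reflected ray undergoes a half-wave phase shift.
Bottom surface (2.464 → 1.513): reflection off a lower-index medium gives no phase shift.
Exactly one π shift → a net half-wave offset.
So the condition for constructive reflection is 2 n t = (m + ½) λ.
Minimum at m = 0: t = λ / (4 n) = 695 / (4 × 2.464) = 70.5 nm.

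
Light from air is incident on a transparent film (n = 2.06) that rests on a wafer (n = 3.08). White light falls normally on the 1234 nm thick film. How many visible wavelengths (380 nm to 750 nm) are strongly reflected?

Ray reflecting at the top interface goes from n = 1.0 toward n = 2.06: a half-wave phase shift.
Ray reflecting at the bottom interface goes from n = 2.06 toward n = 3.08: a half-wave phase shift.
Net: no relative phase inversion (both shifts match).
For maximum reflection here: 2 n t = m λ.
λ = 2 n t / m = 5084 / m nm.
m=6: 847 nm (IR); m=7: 726 nm (visible); m=8: 636 nm (visible); m=9: 565 nm (visible); m=10: 508 nm (visible); m=11: 462 nm (visible); m=12: 424 nm (visible); m=13: 391 nm (visible); m=14: 363 nm (UV).

7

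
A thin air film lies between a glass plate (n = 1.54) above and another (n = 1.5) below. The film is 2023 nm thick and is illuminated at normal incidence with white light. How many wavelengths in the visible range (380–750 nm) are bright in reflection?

Top surface (1.54 → 1.0): reflection off a lower-index medium gives no phase shift.
Ray reflecting at the bottom interface goes from n = 1.0 toward n = 1.5: a half-wave phase shift.
Net: one phase inversion between the two reflected rays.
With one net inversion, constructive interference in reflection requires 2 n t = (m + ½) λ.
λ = 2 n t / (m + ½) = 4046 / (m + ½) nm.
m=4: 899 nm (IR); m=5: 736 nm (visible); m=6: 622 nm (visible); m=7: 539 nm (visible); m=8: 476 nm (visible); m=9: 426 nm (visible); m=10: 385 nm (visible); m=11: 352 nm (UV).

6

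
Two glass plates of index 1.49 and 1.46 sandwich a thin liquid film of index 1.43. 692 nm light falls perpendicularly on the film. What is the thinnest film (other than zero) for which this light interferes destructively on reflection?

Ray reflecting at the top interface goes from n = 1.49 toward n = 1.43: no phase shift.
Ray reflecting at the bottom interface goes from n = 1.43 toward n = 1.46: a half-wave phase shift.
The two reflections differ by half a wavelength.
For weak reflection here: 2 n t = m λ.
Minimum nonzero at m = 1: t = λ / (2 n) = 692 / (2 × 1.43) = 242 nm.

242 nm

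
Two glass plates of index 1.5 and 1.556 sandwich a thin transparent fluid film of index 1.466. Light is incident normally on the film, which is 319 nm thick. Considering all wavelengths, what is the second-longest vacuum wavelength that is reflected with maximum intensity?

624 nm

At the upper boundary (n = 1.5 to n = 1.466) the reflected ray undergoes no phase shift.
At the lower boundary (n = 1.466 to n = 1.556) the reflected ray undergoes a half-wave phase shift.
Net: one phase inversion between the two reflected rays.
For strong reflection here: 2 n t = (m + ½) λ.
λ = 2 n t / (m + ½). The second-longest wavelength is m = 1: λ = 2 × 1.466 × 319 / 1.50 = 624 nm.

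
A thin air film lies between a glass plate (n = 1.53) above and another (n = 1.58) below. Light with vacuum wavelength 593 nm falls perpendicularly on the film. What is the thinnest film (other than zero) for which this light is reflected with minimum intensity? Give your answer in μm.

0.297 μm

At the upper boundary (n = 1.53 to n = 1.0) the reflected ray undergoes no phase shift.
Bottom surface (1.0 → 1.58): reflection off a higher-index medium gives a half-wave phase shift.
Net: one phase inversion between the two reflected rays.
So the condition for destructive reflection is 2 n t = m λ.
Minimum nonzero at m = 1: t = λ / (2 n) = 593 / (2 × 1.0) = 297 nm.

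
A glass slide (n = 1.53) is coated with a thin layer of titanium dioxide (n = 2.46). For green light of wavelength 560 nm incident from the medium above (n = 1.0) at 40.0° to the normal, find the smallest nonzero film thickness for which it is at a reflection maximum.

Ray reflecting at the top interface goes from n = 1.0 toward n = 2.46: a half-wave phase shift.
Ray reflecting at the bottom interface goes from n = 2.46 toward n = 1.53: no phase shift.
Exactly one π shift → a net half-wave offset.
For maximum reflection here: 2 n t cos θ_r = (m + ½) λ.
Snell's law: 1.0 sin 40.0° = 2.46 sin θ_r → sin θ_r = 0.261, cos θ_r = 0.965.
Minimum at m = 0: t = λ / (4 n cos θ_r) = 560 / (4 × 2.46 × 0.965) = 59.0 nm.

59.0 nm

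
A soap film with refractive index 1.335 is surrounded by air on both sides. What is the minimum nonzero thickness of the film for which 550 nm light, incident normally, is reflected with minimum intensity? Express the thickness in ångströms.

Top surface (1.0 → 1.335): reflection off a higher-index medium gives a half-wave phase shift.
Ray reflecting at the bottom interface goes from n = 1.335 toward n = 1.0: no phase shift.
Net: one phase inversion between the two reflected rays.
So the condition for destructive reflection is 2 n t = m λ.
Minimum nonzero at m = 1: t = λ / (2 n) = 550 / (2 × 1.335) = 206 nm.

2060 Å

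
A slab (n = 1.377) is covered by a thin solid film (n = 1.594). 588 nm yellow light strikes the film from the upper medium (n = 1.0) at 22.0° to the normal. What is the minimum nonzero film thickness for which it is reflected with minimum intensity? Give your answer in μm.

0.190 μm

At the upper boundary (n = 1.0 to n = 1.594) the reflected ray undergoes a half-wave phase shift.
Ray reflecting at the bottom interface goes from n = 1.594 toward n = 1.377: no phase shift.
Net: one phase inversion between the two reflected rays.
So the condition for destructive reflection is 2 n t cos θ_r = m λ.
Snell's law: 1.0 sin 22.0° = 1.594 sin θ_r → sin θ_r = 0.235, cos θ_r = 0.972.
Minimum nonzero at m = 1: t = λ / (2 n cos θ_r) = 588 / (2 × 1.594 × 0.972) = 190 nm.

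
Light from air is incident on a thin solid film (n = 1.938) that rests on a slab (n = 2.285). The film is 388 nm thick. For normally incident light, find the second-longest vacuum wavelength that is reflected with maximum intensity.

Top surface (1.0 → 1.938): reflection off a higher-index medium gives a half-wave phase shift.
Ray reflecting at the bottom interface goes from n = 1.938 toward n = 2.285: a half-wave phase shift.
Zero or two π shifts → no net half-wave offset.
So the condition for constructive reflection is 2 n t = m λ.
λ = 2 n t / m. The second-longest wavelength is m = 2: λ = 2 × 1.938 × 388 / 2.00 = 752 nm.

752 nm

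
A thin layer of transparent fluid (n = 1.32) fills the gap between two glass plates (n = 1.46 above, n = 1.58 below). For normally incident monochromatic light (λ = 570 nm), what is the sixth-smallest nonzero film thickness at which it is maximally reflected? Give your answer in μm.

1.19 μm

At the upper boundary (n = 1.46 to n = 1.32) the reflected ray undergoes no phase shift.
Ray reflecting at the bottom interface goes from n = 1.32 toward n = 1.58: a half-wave phase shift.
Exactly one π shift → a net half-wave offset.
So the condition for constructive reflection is 2 n t = (m + ½) λ.
The sixth-smallest nonzero thickness corresponds to m = 5: t = (m + ½) λ / (2 n) = 5.50 × 570 / (2 × 1.32) = 1188 nm.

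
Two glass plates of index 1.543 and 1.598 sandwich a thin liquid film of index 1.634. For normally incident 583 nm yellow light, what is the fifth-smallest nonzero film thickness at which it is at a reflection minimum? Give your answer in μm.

0.892 μm

Top surface (1.543 → 1.634): reflection off a higher-index medium gives a half-wave phase shift.
Bottom surface (1.634 → 1.598): reflection off a lower-index medium gives no phase shift.
The two reflections differ by half a wavelength.
For dark reflection here: 2 n t = m λ.
The fifth-smallest nonzero thickness corresponds to m = 5: t = m λ / (2 n) = 5.00 × 583 / (2 × 1.634) = 892 nm.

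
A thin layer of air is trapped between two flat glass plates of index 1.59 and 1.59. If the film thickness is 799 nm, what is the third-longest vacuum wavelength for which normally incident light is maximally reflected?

639 nm

Ray reflecting at the top interface goes from n = 1.59 toward n = 1.0: no phase shift.
Bottom surface (1.0 → 1.59): reflection off a higher-index medium gives a half-wave phase shift.
Net: one phase inversion between the two reflected rays.
So the condition for constructive reflection is 2 n t = (m + ½) λ.
λ = 2 n t / (m + ½). The third-longest wavelength is m = 2: λ = 2 × 1.0 × 799 / 2.50 = 639 nm.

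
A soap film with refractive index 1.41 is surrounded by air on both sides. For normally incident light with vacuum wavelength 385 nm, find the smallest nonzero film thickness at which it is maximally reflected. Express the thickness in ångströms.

683 Å

Ray reflecting at the top interface goes from n = 1.0 toward n = 1.41: a half-wave phase shift.
Ray reflecting at the bottom interface goes from n = 1.41 toward n = 1.0: no phase shift.
The two reflections differ by half a wavelength.
So the condition for constructive reflection is 2 n t = (m + ½) λ.
Minimum at m = 0: t = λ / (4 n) = 385 / (4 × 1.41) = 68.3 nm.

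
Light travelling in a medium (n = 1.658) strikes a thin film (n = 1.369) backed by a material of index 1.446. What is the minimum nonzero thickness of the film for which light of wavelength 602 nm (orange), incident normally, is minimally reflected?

Ray reflecting at the top interface goes from n = 1.658 toward n = 1.369: no phase shift.
At the lower boundary (n = 1.369 to n = 1.446) the reflected ray undergoes a half-wave phase shift.
Net: one phase inversion between the two reflected rays.
For minimum reflection here: 2 n t = m λ.
Minimum nonzero at m = 1: t = λ / (2 n) = 602 / (2 × 1.369) = 220 nm.

220 nm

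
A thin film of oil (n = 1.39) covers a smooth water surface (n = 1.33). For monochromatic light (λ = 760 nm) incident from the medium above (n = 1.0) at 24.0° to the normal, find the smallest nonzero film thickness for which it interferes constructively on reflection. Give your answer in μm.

0.143 μm

At the upper boundary (n = 1.0 to n = 1.39) the reflected ray undergoes a half-wave phase shift.
At the lower boundary (n = 1.39 to n = 1.33) the reflected ray undergoes no phase shift.
Exactly one π shift → a net half-wave offset.
So the condition for constructive reflection is 2 n t cos θ_r = (m + ½) λ.
Snell's law: 1.0 sin 24.0° = 1.39 sin θ_r → sin θ_r = 0.293, cos θ_r = 0.956.
Minimum at m = 0: t = λ / (4 n cos θ_r) = 760 / (4 × 1.39 × 0.956) = 143 nm.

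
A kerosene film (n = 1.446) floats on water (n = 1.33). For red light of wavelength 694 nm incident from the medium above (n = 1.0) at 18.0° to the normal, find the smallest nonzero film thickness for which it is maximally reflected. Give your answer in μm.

Ray reflecting at the top interface goes from n = 1.0 toward n = 1.446: a half-wave phase shift.
Ray reflecting at the bottom interface goes from n = 1.446 toward n = 1.33: no phase shift.
Net: one phase inversion between the two reflected rays.
For bright reflection here: 2 n t cos θ_r = (m + ½) λ.
Snell's law: 1.0 sin 18.0° = 1.446 sin θ_r → sin θ_r = 0.214, cos θ_r = 0.977.
Minimum at m = 0: t = λ / (4 n cos θ_r) = 694 / (4 × 1.446 × 0.977) = 123 nm.

0.123 μm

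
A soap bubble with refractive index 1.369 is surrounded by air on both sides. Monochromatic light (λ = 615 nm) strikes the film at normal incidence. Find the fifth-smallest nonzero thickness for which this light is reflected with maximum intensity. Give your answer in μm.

At the upper boundary (n = 1.0 to n = 1.369) the reflected ray undergoes a half-wave phase shift.
Ray reflecting at the bottom interface goes from n = 1.369 toward n = 1.0: no phase shift.
Exactly one π shift → a net half-wave offset.
For bright reflection here: 2 n t = (m + ½) λ.
The fifth-smallest nonzero thickness corresponds to m = 4: t = (m + ½) λ / (2 n) = 4.50 × 615 / (2 × 1.369) = 1011 nm.

1.01 μm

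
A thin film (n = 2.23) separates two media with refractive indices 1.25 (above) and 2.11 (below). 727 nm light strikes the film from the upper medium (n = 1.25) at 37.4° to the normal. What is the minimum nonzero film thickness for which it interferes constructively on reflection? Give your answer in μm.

0.0867 μm

At the upper boundary (n = 1.25 to n = 2.23) the reflected ray undergoes a half-wave phase shift.
At the lower boundary (n = 2.23 to n = 2.11) the reflected ray undergoes no phase shift.
Exactly one π shift → a net half-wave offset.
With one net inversion, constructive interference in reflection requires 2 n t cos θ_r = (m + ½) λ.
Snell's law: 1.25 sin 37.4° = 2.23 sin θ_r → sin θ_r = 0.340, cos θ_r = 0.940.
Minimum at m = 0: t = λ / (4 n cos θ_r) = 727 / (4 × 2.23 × 0.940) = 86.7 nm.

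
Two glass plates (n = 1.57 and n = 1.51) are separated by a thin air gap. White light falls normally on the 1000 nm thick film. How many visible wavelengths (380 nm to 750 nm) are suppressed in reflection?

Ray reflecting at the top interface goes from n = 1.57 toward n = 1.0: no phase shift.
Ray reflecting at the bottom interface goes from n = 1.0 toward n = 1.51: a half-wave phase shift.
Net: one phase inversion between the two reflected rays.
So the condition for destructive reflection is 2 n t = m λ.
λ = 2 n t / m = 2000 / m nm.
m=2: 1000 nm (IR); m=3: 667 nm (visible); m=4: 500 nm (visible); m=5: 400 nm (visible); m=6: 333 nm (UV).

3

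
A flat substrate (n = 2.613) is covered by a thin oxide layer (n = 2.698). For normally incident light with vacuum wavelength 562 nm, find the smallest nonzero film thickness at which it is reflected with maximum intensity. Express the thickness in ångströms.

521 Å

At the upper boundary (n = 1.0 to n = 2.698) the reflected ray undergoes a half-wave phase shift.
Ray reflecting at the bottom interface goes from n = 2.698 toward n = 2.613: no phase shift.
Net: one phase inversion between the two reflected rays.
With one net inversion, constructive interference in reflection requires 2 n t = (m + ½) λ.
Minimum at m = 0: t = λ / (4 n) = 562 / (4 × 2.698) = 52.1 nm.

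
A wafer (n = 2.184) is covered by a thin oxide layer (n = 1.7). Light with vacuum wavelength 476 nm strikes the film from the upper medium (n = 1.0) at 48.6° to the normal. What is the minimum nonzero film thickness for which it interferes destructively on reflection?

78.0 nm

At the upper boundary (n = 1.0 to n = 1.7) the reflected ray undergoes a half-wave phase shift.
Bottom surface (1.7 → 2.184): reflection off a higher-index medium gives a half-wave phase shift.
Net: no relative phase inversion (both shifts match).
With no net inversion, destructive interference in reflection requires 2 n t cos θ_r = (m + ½) λ.
Snell's law: 1.0 sin 48.6° = 1.7 sin θ_r → sin θ_r = 0.441, cos θ_r = 0.897.
Minimum at m = 0: t = λ / (4 n cos θ_r) = 476 / (4 × 1.7 × 0.897) = 78.0 nm.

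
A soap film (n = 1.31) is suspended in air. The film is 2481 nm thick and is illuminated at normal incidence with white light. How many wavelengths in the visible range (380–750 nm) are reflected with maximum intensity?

At the upper boundary (n = 1.0 to n = 1.31) the reflected ray undergoes a half-wave phase shift.
Bottom surface (1.31 → 1.0): reflection off a lower-index medium gives no phase shift.
The two reflections differ by half a wavelength.
So the condition for constructive reflection is 2 n t = (m + ½) λ.
λ = 2 n t / (m + ½) = 6500 / (m + ½) nm.
m=8: 765 nm (IR); m=9: 684 nm (visible); m=10: 619 nm (visible); m=11: 565 nm (visible); m=12: 520 nm (visible); m=13: 481 nm (visible); m=14: 448 nm (visible); m=15: 419 nm (visible); m=16: 394 nm (visible); m=17: 371 nm (UV).

8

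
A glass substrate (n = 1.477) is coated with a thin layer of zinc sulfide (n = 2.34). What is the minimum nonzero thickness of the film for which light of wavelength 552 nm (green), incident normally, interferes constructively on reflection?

At the upper boundary (n = 1.0 to n = 2.34) the reflected ray undergoes a half-wave phase shift.
Ray reflecting at the bottom interface goes from n = 2.34 toward n = 1.477: no phase shift.
The two reflections differ by half a wavelength.
With one net inversion, constructive interference in reflection requires 2 n t = (m + ½) λ.
Minimum at m = 0: t = λ / (4 n) = 552 / (4 × 2.34) = 59.0 nm.

59.0 nm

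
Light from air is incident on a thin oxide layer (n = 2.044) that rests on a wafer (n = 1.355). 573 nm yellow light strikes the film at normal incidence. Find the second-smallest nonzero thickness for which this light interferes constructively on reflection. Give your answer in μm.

0.210 μm

At the upper boundary (n = 1.0 to n = 2.044) the reflected ray undergoes a half-wave phase shift.
Ray reflecting at the bottom interface goes from n = 2.044 toward n = 1.355: no phase shift.
Exactly one π shift → a net half-wave offset.
So the condition for constructive reflection is 2 n t = (m + ½) λ.
The second-smallest nonzero thickness corresponds to m = 1: t = (m + ½) λ / (2 n) = 1.50 × 573 / (2 × 2.044) = 210 nm.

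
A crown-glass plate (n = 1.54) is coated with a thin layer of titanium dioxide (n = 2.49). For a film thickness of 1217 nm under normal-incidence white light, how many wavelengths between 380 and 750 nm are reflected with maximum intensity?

8

At the upper boundary (n = 1.0 to n = 2.49) the reflected ray undergoes a half-wave phase shift.
Bottom surface (2.49 → 1.54): reflection off a lower-index medium gives no phase shift.
The two reflections differ by half a wavelength.
So the condition for constructive reflection is 2 n t = (m + ½) λ.
λ = 2 n t / (m + ½) = 6061 / (m + ½) nm.
m=7: 808 nm (IR); m=8: 713 nm (visible); m=9: 638 nm (visible); m=10: 577 nm (visible); m=11: 527 nm (visible); m=12: 485 nm (visible); m=13: 449 nm (visible); m=14: 418 nm (visible); m=15: 391 nm (visible); m=16: 367 nm (UV).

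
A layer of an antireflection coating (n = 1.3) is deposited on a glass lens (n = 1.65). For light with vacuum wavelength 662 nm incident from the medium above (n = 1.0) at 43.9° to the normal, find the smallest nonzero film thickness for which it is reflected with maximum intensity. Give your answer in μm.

0.301 μm

At the upper boundary (n = 1.0 to n = 1.3) the reflected ray undergoes a half-wave phase shift.
At the lower boundary (n = 1.3 to n = 1.65) the reflected ray undergoes a half-wave phase shift.
Zero or two π shifts → no net half-wave offset.
So the condition for constructive reflection is 2 n t cos θ_r = m λ.
Snell's law: 1.0 sin 43.9° = 1.3 sin θ_r → sin θ_r = 0.533, cos θ_r = 0.846.
Minimum nonzero at m = 1: t = λ / (2 n cos θ_r) = 662 / (2 × 1.3 × 0.846) = 301 nm.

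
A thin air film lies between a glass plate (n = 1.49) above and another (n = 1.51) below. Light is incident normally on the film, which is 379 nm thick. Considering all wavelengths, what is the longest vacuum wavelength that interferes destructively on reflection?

758 nm

At the upper boundary (n = 1.49 to n = 1.0) the reflected ray undergoes no phase shift.
At the lower boundary (n = 1.0 to n = 1.51) the reflected ray undergoes a half-wave phase shift.
Net: one phase inversion between the two reflected rays.
For dark reflection here: 2 n t = m λ.
λ = 2 n t / m. The longest wavelength is m = 1: λ = 2 × 1.0 × 379 / 1.00 = 758 nm.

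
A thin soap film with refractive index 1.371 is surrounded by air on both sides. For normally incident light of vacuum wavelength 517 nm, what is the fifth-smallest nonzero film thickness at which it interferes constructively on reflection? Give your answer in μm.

Top surface (1.0 → 1.371): reflection off a higher-index medium gives a half-wave phase shift.
Ray reflecting at the bottom interface goes from n = 1.371 toward n = 1.0: no phase shift.
The two reflections differ by half a wavelength.
So the condition for constructive reflection is 2 n t = (m + ½) λ.
The fifth-smallest nonzero thickness corresponds to m = 4: t = (m + ½) λ / (2 n) = 4.50 × 517 / (2 × 1.371) = 848 nm.

0.848 μm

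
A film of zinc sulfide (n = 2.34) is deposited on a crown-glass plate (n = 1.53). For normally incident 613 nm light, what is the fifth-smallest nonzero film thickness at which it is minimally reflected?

Top surface (1.0 → 2.34): reflection off a higher-index medium gives a half-wave phase shift.
Bottom surface (2.34 → 1.53): reflection off a lower-index medium gives no phase shift.
Net: one phase inversion between the two reflected rays.
So the condition for destructive reflection is 2 n t = m λ.
The fifth-smallest nonzero thickness corresponds to m = 5: t = m λ / (2 n) = 5.00 × 613 / (2 × 2.34) = 655 nm.

655 nm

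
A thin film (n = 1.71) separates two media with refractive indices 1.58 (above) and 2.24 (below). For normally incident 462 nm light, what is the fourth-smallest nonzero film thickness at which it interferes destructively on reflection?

473 nm

At the upper boundary (n = 1.58 to n = 1.71) the reflected ray undergoes a half-wave phase shift.
Bottom surface (1.71 → 2.24): reflection off a higher-index medium gives a half-wave phase shift.
The two reflections carry the same phase change, so no net offset.
For minimum reflection here: 2 n t = (m + ½) λ.
The fourth-smallest nonzero thickness corresponds to m = 3: t = (m + ½) λ / (2 n) = 3.50 × 462 / (2 × 1.71) = 473 nm.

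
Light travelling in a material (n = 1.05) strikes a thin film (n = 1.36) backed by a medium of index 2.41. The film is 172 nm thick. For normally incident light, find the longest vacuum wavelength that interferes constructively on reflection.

468 nm

At the upper boundary (n = 1.05 to n = 1.36) the reflected ray undergoes a half-wave phase shift.
Ray reflecting at the bottom interface goes from n = 1.36 toward n = 2.41: a half-wave phase shift.
Zero or two π shifts → no net half-wave offset.
With no net inversion, constructive interference in reflection requires 2 n t = m λ.
λ = 2 n t / m. The longest wavelength is m = 1: λ = 2 × 1.36 × 172 / 1.00 = 468 nm.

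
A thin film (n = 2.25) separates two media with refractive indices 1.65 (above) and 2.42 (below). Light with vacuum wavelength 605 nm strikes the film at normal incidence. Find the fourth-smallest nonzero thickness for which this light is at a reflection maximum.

Ray reflecting at the top interface goes from n = 1.65 toward n = 2.25: a half-wave phase shift.
Bottom surface (2.25 → 2.42): reflection off a higher-index medium gives a half-wave phase shift.
Zero or two π shifts → no net half-wave offset.
For maximum reflection here: 2 n t = m λ.
The fourth-smallest nonzero thickness corresponds to m = 4: t = m λ / (2 n) = 4.00 × 605 / (2 × 2.25) = 538 nm.

538 nm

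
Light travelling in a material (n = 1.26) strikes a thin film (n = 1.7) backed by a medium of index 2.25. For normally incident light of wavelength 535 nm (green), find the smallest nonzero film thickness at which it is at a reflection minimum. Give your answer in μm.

0.0787 μm

Top surface (1.26 → 1.7): reflection off a higher-index medium gives a half-wave phase shift.
Bottom surface (1.7 → 2.25): reflection off a higher-index medium gives a half-wave phase shift.
The two reflections carry the same phase change, so no net offset.
So the condition for destructive reflection is 2 n t = (m + ½) λ.
Minimum at m = 0: t = λ / (4 n) = 535 / (4 × 1.7) = 78.7 nm.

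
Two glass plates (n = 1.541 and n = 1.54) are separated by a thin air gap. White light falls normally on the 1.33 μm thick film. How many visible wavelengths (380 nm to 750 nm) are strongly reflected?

3

Top surface (1.541 → 1.0): reflection off a lower-index medium gives no phase shift.
Bottom surface (1.0 → 1.54): reflection off a higher-index medium gives a half-wave phase shift.
The two reflections differ by half a wavelength.
With one net inversion, constructive interference in reflection requires 2 n t = (m + ½) λ.
λ = 2 n t / (m + ½) = 2660 / (m + ½) nm.
m=3: 760 nm (IR); m=4: 591 nm (visible); m=5: 484 nm (visible); m=6: 409 nm (visible); m=7: 355 nm (UV).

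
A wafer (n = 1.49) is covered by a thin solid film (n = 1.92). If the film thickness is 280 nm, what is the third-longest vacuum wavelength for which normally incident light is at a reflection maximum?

430 nm

Top surface (1.0 → 1.92): reflection off a higher-index medium gives a half-wave phase shift.
Bottom surface (1.92 → 1.49): reflection off a lower-index medium gives no phase shift.
Net: one phase inversion between the two reflected rays.
For maximum reflection here: 2 n t = (m + ½) λ.
λ = 2 n t / (m + ½). The third-longest wavelength is m = 2: λ = 2 × 1.92 × 280 / 2.50 = 430 nm.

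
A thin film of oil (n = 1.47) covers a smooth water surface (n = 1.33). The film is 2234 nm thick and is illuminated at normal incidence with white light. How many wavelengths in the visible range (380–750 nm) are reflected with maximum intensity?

Ray reflecting at the top interface goes from n = 1.0 toward n = 1.47: a half-wave phase shift.
Ray reflecting at the bottom interface goes from n = 1.47 toward n = 1.33: no phase shift.
The two reflections differ by half a wavelength.
For maximum reflection here: 2 n t = (m + ½) λ.
λ = 2 n t / (m + ½) = 6568 / (m + ½) nm.
m=8: 773 nm (IR); m=9: 691 nm (visible); m=10: 626 nm (visible); m=11: 571 nm (visible); m=12: 525 nm (visible); m=13: 487 nm (visible); m=14: 453 nm (visible); m=15: 424 nm (visible); m=16: 398 nm (visible); m=17: 375 nm (UV).

8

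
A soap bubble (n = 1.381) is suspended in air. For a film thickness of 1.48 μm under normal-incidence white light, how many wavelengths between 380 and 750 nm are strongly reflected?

6

Ray reflecting at the top interface goes from n = 1.0 toward n = 1.381: a half-wave phase shift.
Bottom surface (1.381 → 1.0): reflection off a lower-index medium gives no phase shift.
The two reflections differ by half a wavelength.
For bright reflection here: 2 n t = (m + ½) λ.
λ = 2 n t / (m + ½) = 4088 / (m + ½) nm.
m=4: 908 nm (IR); m=5: 743 nm (visible); m=6: 629 nm (visible); m=7: 545 nm (visible); m=8: 481 nm (visible); m=9: 430 nm (visible); m=10: 389 nm (visible); m=11: 355 nm (UV).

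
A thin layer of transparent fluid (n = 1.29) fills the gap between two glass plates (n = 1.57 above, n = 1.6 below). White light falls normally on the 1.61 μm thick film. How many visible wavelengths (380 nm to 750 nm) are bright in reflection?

At the upper boundary (n = 1.57 to n = 1.29) the reflected ray undergoes no phase shift.
Bottom surface (1.29 → 1.6): reflection off a higher-index medium gives a half-wave phase shift.
Exactly one π shift → a net half-wave offset.
For strong reflection here: 2 n t = (m + ½) λ.
λ = 2 n t / (m + ½) = 4154 / (m + ½) nm.
m=5: 755 nm (IR); m=6: 639 nm (visible); m=7: 554 nm (visible); m=8: 489 nm (visible); m=9: 437 nm (visible); m=10: 396 nm (visible); m=11: 361 nm (UV).

5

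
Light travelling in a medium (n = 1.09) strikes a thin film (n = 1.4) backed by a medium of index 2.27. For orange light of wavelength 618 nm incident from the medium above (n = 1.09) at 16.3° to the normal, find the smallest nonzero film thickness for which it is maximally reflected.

226 nm

Top surface (1.09 → 1.4): reflection off a higher-index medium gives a half-wave phase shift.
At the lower boundary (n = 1.4 to n = 2.27) the reflected ray undergoes a half-wave phase shift.
Zero or two π shifts → no net half-wave offset.
With no net inversion, constructive interference in reflection requires 2 n t cos θ_r = m λ.
Snell's law: 1.09 sin 16.3° = 1.4 sin θ_r → sin θ_r = 0.219, cos θ_r = 0.976.
Minimum nonzero at m = 1: t = λ / (2 n cos θ_r) = 618 / (2 × 1.4 × 0.976) = 226 nm.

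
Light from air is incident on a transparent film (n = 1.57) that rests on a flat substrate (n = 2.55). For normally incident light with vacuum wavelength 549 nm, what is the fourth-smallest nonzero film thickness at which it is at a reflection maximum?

699 nm

At the upper boundary (n = 1.0 to n = 1.57) the reflected ray undergoes a half-wave phase shift.
Bottom surface (1.57 → 2.55): reflection off a higher-index medium gives a half-wave phase shift.
Net: no relative phase inversion (both shifts match).
With no net inversion, constructive interference in reflection requires 2 n t = m λ.
The fourth-smallest nonzero thickness corresponds to m = 4: t = m λ / (2 n) = 4.00 × 549 / (2 × 1.57) = 699 nm.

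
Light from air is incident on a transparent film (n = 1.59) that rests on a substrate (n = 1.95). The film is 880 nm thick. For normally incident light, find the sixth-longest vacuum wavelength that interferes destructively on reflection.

At the upper boundary (n = 1.0 to n = 1.59) the reflected ray undergoes a half-wave phase shift.
Ray reflecting at the bottom interface goes from n = 1.59 toward n = 1.95: a half-wave phase shift.
Zero or two π shifts → no net half-wave offset.
For dark reflection here: 2 n t = (m + ½) λ.
λ = 2 n t / (m + ½). The sixth-longest wavelength is m = 5: λ = 2 × 1.59 × 880 / 5.50 = 509 nm.

509 nm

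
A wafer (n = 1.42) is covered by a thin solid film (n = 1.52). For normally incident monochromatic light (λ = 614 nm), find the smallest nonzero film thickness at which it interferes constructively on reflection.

101 nm

At the upper boundary (n = 1.0 to n = 1.52) the reflected ray undergoes a half-wave phase shift.
At the lower boundary (n = 1.52 to n = 1.42) the reflected ray undergoes no phase shift.
Net: one phase inversion between the two reflected rays.
So the condition for constructive reflection is 2 n t = (m + ½) λ.
Minimum at m = 0: t = λ / (4 n) = 614 / (4 × 1.52) = 101 nm.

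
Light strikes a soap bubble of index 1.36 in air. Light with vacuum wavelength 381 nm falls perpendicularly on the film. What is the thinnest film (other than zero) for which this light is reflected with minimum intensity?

140 nm

Ray reflecting at the top interface goes from n = 1.0 toward n = 1.36: a half-wave phase shift.
Ray reflecting at the bottom interface goes from n = 1.36 toward n = 1.0: no phase shift.
Exactly one π shift → a net half-wave offset.
For dark reflection here: 2 n t = m λ.
Minimum nonzero at m = 1: t = λ / (2 n) = 381 / (2 × 1.36) = 140 nm.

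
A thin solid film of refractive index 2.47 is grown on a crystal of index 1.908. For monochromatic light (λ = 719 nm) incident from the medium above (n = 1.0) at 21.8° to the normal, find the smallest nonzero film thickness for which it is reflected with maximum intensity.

73.6 nm

Ray reflecting at the top interface goes from n = 1.0 toward n = 2.47: a half-wave phase shift.
Bottom surface (2.47 → 1.908): reflection off a lower-index medium gives no phase shift.
The two reflections differ by half a wavelength.
So the condition for constructive reflection is 2 n t cos θ_r = (m + ½) λ.
Snell's law: 1.0 sin 21.8° = 2.47 sin θ_r → sin θ_r = 0.150, cos θ_r = 0.989.
Minimum at m = 0: t = λ / (4 n cos θ_r) = 719 / (4 × 2.47 × 0.989) = 73.6 nm.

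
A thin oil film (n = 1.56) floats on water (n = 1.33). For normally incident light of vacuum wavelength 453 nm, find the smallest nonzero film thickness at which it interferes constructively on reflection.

Ray reflecting at the top interface goes from n = 1.0 toward n = 1.56: a half-wave phase shift.
Ray reflecting at the bottom interface goes from n = 1.56 toward n = 1.33: no phase shift.
Net: one phase inversion between the two reflected rays.
For maximum reflection here: 2 n t = (m + ½) λ.
Minimum at m = 0: t = λ / (4 n) = 453 / (4 × 1.56) = 72.6 nm.

72.6 nm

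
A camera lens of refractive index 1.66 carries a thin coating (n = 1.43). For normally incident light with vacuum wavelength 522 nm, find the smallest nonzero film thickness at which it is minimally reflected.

At the upper boundary (n = 1.0 to n = 1.43) the reflected ray undergoes a half-wave phase shift.
At the lower boundary (n = 1.43 to n = 1.66) the reflected ray undergoes a half-wave phase shift.
Net: no relative phase inversion (both shifts match).
So the condition for destructive reflection is 2 n t = (m + ½) λ.
Minimum at m = 0: t = λ / (4 n) = 522 / (4 × 1.43) = 91.3 nm.

91.3 nm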